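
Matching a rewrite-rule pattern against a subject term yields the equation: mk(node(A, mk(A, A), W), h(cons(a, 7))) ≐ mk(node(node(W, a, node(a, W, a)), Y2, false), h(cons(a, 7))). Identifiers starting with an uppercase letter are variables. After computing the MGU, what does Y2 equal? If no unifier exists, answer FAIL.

Decompose mk/2: node(A, mk(A, A), W) ≐ node(node(W, a, node(a, W, a)), Y2, false),  h(cons(a, 7)) ≐ h(cons(a, 7)).
Decompose node/3: A ≐ node(W, a, node(a, W, a)),  mk(A, A) ≐ Y2,  W ≐ false.
Bind A := node(W, a, node(a, W, a)); substituting into the one remaining equation that mentions A gives: mk(node(W, a, node(a, W, a)), node(W, a, node(a, W, a))) ≐ Y2.
Bind Y2 := mk(node(W, a, node(a, W, a)), node(W, a, node(a, W, a))); no other remaining equation mentions Y2.
Bind W := false; no other remaining equation mentions W. Substituting into the earlier bindings gives A := node(false, a, node(a, false, a)), Y2 := mk(node(false, a, node(a, false, a)), node(false, a, node(a, false, a))).
Delete trivial equation h(cons(a, 7)) ≐ h(cons(a, 7)).
MGU = { A := node(false, a, node(a, false, a)), Y2 := mk(node(false, a, node(a, false, a)), node(false, a, node(a, false, a))), W := false }, so Y2 := mk(node(false, a, node(a, false, a)), node(false, a, node(a, false, a))).

mk(node(false, a, node(a, false, a)), node(false, a, node(a, false, a)))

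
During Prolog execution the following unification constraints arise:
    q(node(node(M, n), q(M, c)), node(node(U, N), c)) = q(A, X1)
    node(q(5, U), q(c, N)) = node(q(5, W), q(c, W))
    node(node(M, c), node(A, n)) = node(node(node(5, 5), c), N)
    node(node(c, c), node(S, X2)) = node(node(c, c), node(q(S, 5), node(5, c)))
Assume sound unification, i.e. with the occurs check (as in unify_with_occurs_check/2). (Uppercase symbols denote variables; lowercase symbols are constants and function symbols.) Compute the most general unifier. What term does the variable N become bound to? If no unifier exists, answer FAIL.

Decompose q/2: node(node(M, n), q(M, c)) = A,  node(node(U, N), c) = X1.
Bind A := node(node(M, n), q(M, c)); substituting into the one remaining equation that mentions A gives: node(node(M, c), node(node(node(M, n), q(M, c)), n)) = node(node(node(5, 5), c), N).
Bind X1 := node(node(U, N), c); no other remaining equation mentions X1.
Decompose node/2: q(5, U) = q(5, W),  q(c, N) = q(c, W).
Decompose q/2: 5 = 5,  U = W.
Delete trivial equation 5 = 5.
Bind U := W; no other remaining equation mentions U. Substituting into the earlier binding gives X1 := node(node(W, N), c).
Decompose q/2: c = c,  N = W.
Delete trivial equation c = c.
Bind N := W; substituting into the one remaining equation that mentions N gives: node(node(M, c), node(node(node(M, n), q(M, c)), n)) = node(node(node(5, 5), c), W). Substituting into the earlier binding gives X1 := node(node(W, W), c).
Decompose node/2: node(M, c) = node(node(5, 5), c),  node(node(node(M, n), q(M, c)), n) = W.
Decompose node/2: M = node(5, 5),  c = c.
Bind M := node(5, 5); substituting into the one remaining equation that mentions M gives: node(node(node(node(5, 5), n), q(node(5, 5), c)), n) = W. Substituting into the earlier binding gives A := node(node(node(5, 5), n), q(node(5, 5), c)).
Delete trivial equation c = c.
Bind W := node(node(node(node(5, 5), n), q(node(5, 5), c)), n); no other remaining equation mentions W. Substituting into the earlier bindings gives X1 := node(node(node(node(node(node(5, 5), n), q(node(5, 5), c)), n), node(node(node(node(5, 5), n), q(node(5, 5), c)), n)), c), U := node(node(node(node(5, 5), n), q(node(5, 5), c)), n), N := node(node(node(node(5, 5), n), q(node(5, 5), c)), n).
Decompose node/2: node(c, c) = node(c, c),  node(S, X2) = node(q(S, 5), node(5, c)).
Delete trivial equation node(c, c) = node(c, c).
Decompose node/2: S = q(S, 5),  X2 = node(5, c).
Occurs check fails: S occurs in q(S, 5); the equation S = q(S, 5) has no finite solution.

FAIL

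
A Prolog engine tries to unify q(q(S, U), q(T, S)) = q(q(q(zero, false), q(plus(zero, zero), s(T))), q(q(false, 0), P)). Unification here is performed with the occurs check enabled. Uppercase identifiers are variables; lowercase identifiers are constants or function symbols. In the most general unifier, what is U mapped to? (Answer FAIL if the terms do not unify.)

q(plus(zero, zero), s(q(false, 0)))

Decompose q/2: q(S, U) = q(q(zero, false), q(plus(zero, zero), s(T))),  q(T, S) = q(q(false, 0), P).
Decompose q/2: S = q(zero, false),  U = q(plus(zero, zero), s(T)).
Bind S := q(zero, false); substituting into the one remaining equation that mentions S gives: q(T, q(zero, false)) = q(q(false, 0), P).
Bind U := q(plus(zero, zero), s(T)); no other remaining equation mentions U.
Decompose q/2: T = q(false, 0),  q(zero, false) = P.
Bind T := q(false, 0); no other remaining equation mentions T. Substituting into the earlier binding gives U := q(plus(zero, zero), s(q(false, 0))).
Bind P := q(zero, false).
MGU = { S ↦ q(zero, false), U ↦ q(plus(zero, zero), s(q(false, 0))), T ↦ q(false, 0), P ↦ q(zero, false) }, so U ↦ q(plus(zero, zero), s(q(false, 0))).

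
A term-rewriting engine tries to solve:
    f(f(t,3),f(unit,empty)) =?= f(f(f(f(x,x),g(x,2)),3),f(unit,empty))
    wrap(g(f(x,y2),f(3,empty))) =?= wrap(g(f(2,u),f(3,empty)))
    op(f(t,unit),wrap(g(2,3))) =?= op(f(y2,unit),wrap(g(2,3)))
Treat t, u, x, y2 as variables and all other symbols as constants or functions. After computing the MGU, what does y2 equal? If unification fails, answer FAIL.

Decompose f/2: f(t,3) =?= f(f(f(x,x),g(x,2)),3),  f(unit,empty) =?= f(unit,empty).
Decompose f/2: t =?= f(f(x,x),g(x,2)),  3 =?= 3.
Bind t := f(f(x,x),g(x,2)); substituting into the one remaining equation that mentions t gives: op(f(f(f(x,x),g(x,2)),unit),wrap(g(2,3))) =?= op(f(y2,unit),wrap(g(2,3))).
Delete trivial equation 3 =?= 3.
Delete trivial equation f(unit,empty) =?= f(unit,empty).
Decompose wrap/1: g(f(x,y2),f(3,empty)) =?= g(f(2,u),f(3,empty)).
Decompose g/2: f(x,y2) =?= f(2,u),  f(3,empty) =?= f(3,empty).
Decompose f/2: x =?= 2,  y2 =?= u.
Bind x := 2; substituting into the one remaining equation that mentions x gives: op(f(f(f(2,2),g(2,2)),unit),wrap(g(2,3))) =?= op(f(y2,unit),wrap(g(2,3))). Substituting into the earlier binding gives t := f(f(2,2),g(2,2)).
Bind y2 := u; substituting into the one remaining equation that mentions y2 gives: op(f(f(f(2,2),g(2,2)),unit),wrap(g(2,3))) =?= op(f(u,unit),wrap(g(2,3))).
Delete trivial equation f(3,empty) =?= f(3,empty).
Decompose op/2: f(f(f(2,2),g(2,2)),unit) =?= f(u,unit),  wrap(g(2,3)) =?= wrap(g(2,3)).
Decompose f/2: f(f(2,2),g(2,2)) =?= u,  unit =?= unit.
Bind u := f(f(2,2),g(2,2)); no other remaining equation mentions u. Substituting into the earlier binding gives y2 := f(f(2,2),g(2,2)).
Delete trivial equation unit =?= unit.
Delete trivial equation wrap(g(2,3)) =?= wrap(g(2,3)).
MGU = { t := f(f(2,2),g(2,2)), x := 2, y2 := f(f(2,2),g(2,2)), u := f(f(2,2),g(2,2)) }, so y2 := f(f(2,2),g(2,2)).

f(f(2,2),g(2,2))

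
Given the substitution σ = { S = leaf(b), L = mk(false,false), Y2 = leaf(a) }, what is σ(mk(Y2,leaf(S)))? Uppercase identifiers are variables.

mk(leaf(a),leaf(leaf(b)))

Replace each occurrence of S with leaf(b).
Replace each occurrence of Y2 with leaf(a).
Result: mk(leaf(a),leaf(leaf(b))).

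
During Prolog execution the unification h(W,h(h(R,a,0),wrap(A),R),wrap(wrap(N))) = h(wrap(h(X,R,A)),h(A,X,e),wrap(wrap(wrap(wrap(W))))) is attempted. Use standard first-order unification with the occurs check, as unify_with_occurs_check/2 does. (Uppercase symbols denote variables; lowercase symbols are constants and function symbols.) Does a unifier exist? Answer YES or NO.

Decompose h/3: W = wrap(h(X,R,A)),  h(h(R,a,0),wrap(A),R) = h(A,X,e),  wrap(wrap(N)) = wrap(wrap(wrap(wrap(W)))).
Bind W := wrap(h(X,R,A)); substituting into the one remaining equation that mentions W gives: wrap(wrap(N)) = wrap(wrap(wrap(wrap(wrap(h(X,R,A)))))).
Decompose h/3: h(R,a,0) = A,  wrap(A) = X,  R = e.
Bind A := h(R,a,0); substituting into the 2 remaining equations that mention A gives: wrap(h(R,a,0)) = X,  wrap(wrap(N)) = wrap(wrap(wrap(wrap(wrap(h(X,R,h(R,a,0))))))). Substituting into the earlier binding gives W := wrap(h(X,R,h(R,a,0))).
Bind X := wrap(h(R,a,0)); substituting into the one remaining equation that mentions X gives: wrap(wrap(N)) = wrap(wrap(wrap(wrap(wrap(h(wrap(h(R,a,0)),R,h(R,a,0))))))). Substituting into the earlier binding gives W := wrap(h(wrap(h(R,a,0)),R,h(R,a,0))).
Bind R := e; substituting into the remaining equation gives: wrap(wrap(N)) = wrap(wrap(wrap(wrap(wrap(h(wrap(h(e,a,0)),e,h(e,a,0))))))). Substituting into the earlier bindings gives W := wrap(h(wrap(h(e,a,0)),e,h(e,a,0))), A := h(e,a,0), X := wrap(h(e,a,0)).
Decompose wrap/1: wrap(N) = wrap(wrap(wrap(wrap(h(wrap(h(e,a,0)),e,h(e,a,0)))))).
Decompose wrap/1: N = wrap(wrap(wrap(h(wrap(h(e,a,0)),e,h(e,a,0))))).
Bind N := wrap(wrap(wrap(h(wrap(h(e,a,0)),e,h(e,a,0))))).
No equations remain and no clash or occurs-check failure arose, so a unifier exists.

YES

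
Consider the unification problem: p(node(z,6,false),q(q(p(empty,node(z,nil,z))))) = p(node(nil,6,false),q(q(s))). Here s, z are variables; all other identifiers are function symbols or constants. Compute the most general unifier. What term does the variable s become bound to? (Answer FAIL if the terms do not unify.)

p(empty,node(nil,nil,nil))

Decompose p/2: node(z,6,false) = node(nil,6,false),  q(q(p(empty,node(z,nil,z)))) = q(q(s)).
Decompose node/3: z = nil,  6 = 6,  false = false.
Bind z := nil; substituting into the one remaining equation that mentions z gives: q(q(p(empty,node(nil,nil,nil)))) = q(q(s)).
Delete trivial equation 6 = 6.
Delete trivial equation false = false.
Decompose q/1: q(p(empty,node(nil,nil,nil))) = q(s).
Decompose q/1: p(empty,node(nil,nil,nil)) = s.
Bind s := p(empty,node(nil,nil,nil)).
MGU = { z -> nil, s -> p(empty,node(nil,nil,nil)) }, so s -> p(empty,node(nil,nil,nil)).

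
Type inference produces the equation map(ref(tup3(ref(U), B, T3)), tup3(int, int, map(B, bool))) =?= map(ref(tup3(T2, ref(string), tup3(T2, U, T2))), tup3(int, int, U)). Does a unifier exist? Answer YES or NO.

Decompose map/2: ref(tup3(ref(U), B, T3)) =?= ref(tup3(T2, ref(string), tup3(T2, U, T2))),  tup3(int, int, map(B, bool)) =?= tup3(int, int, U).
Decompose ref/1: tup3(ref(U), B, T3) =?= tup3(T2, ref(string), tup3(T2, U, T2)).
Decompose tup3/3: ref(U) =?= T2,  B =?= ref(string),  T3 =?= tup3(T2, U, T2).
Bind T2 := ref(U); substituting into the one remaining equation that mentions T2 gives: T3 =?= tup3(ref(U), U, ref(U)).
Bind B := ref(string); substituting into the one remaining equation that mentions B gives: tup3(int, int, map(ref(string), bool)) =?= tup3(int, int, U).
Bind T3 := tup3(ref(U), U, ref(U)); no other remaining equation mentions T3.
Decompose tup3/3: int =?= int,  int =?= int,  map(ref(string), bool) =?= U.
Delete trivial equation int =?= int.
Delete trivial equation int =?= int.
Bind U := map(ref(string), bool). Substituting into the earlier bindings gives T2 := ref(map(ref(string), bool)), T3 := tup3(ref(map(ref(string), bool)), map(ref(string), bool), ref(map(ref(string), bool))).
No equations remain and no clash or occurs-check failure arose, so a unifier exists.

YES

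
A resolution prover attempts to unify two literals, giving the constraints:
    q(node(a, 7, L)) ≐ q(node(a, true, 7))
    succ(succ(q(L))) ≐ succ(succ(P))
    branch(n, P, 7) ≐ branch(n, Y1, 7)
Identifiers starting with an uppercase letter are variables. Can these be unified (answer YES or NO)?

Decompose q/1: node(a, 7, L) ≐ node(a, true, 7).
Decompose node/3: a ≐ a,  7 ≐ true,  L ≐ 7.
Delete trivial equation a ≐ a.
Clash: constants 7 and true differ; no unifier exists.

NO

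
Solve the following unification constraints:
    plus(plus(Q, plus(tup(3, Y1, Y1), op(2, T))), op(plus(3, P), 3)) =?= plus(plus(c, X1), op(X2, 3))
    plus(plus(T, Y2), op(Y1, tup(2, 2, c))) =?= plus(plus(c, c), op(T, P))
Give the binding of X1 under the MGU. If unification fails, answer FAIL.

Decompose plus/2: plus(Q, plus(tup(3, Y1, Y1), op(2, T))) =?= plus(c, X1),  op(plus(3, P), 3) =?= op(X2, 3).
Decompose plus/2: Q =?= c,  plus(tup(3, Y1, Y1), op(2, T)) =?= X1.
Bind Q := c; no other remaining equation mentions Q.
Bind X1 := plus(tup(3, Y1, Y1), op(2, T)); no other remaining equation mentions X1.
Decompose op/2: plus(3, P) =?= X2,  3 =?= 3.
Bind X2 := plus(3, P); no other remaining equation mentions X2.
Delete trivial equation 3 =?= 3.
Decompose plus/2: plus(T, Y2) =?= plus(c, c),  op(Y1, tup(2, 2, c)) =?= op(T, P).
Decompose plus/2: T =?= c,  Y2 =?= c.
Bind T := c; substituting into the one remaining equation that mentions T gives: op(Y1, tup(2, 2, c)) =?= op(c, P). Substituting into the earlier binding gives X1 := plus(tup(3, Y1, Y1), op(2, c)).
Bind Y2 := c; no other remaining equation mentions Y2.
Decompose op/2: Y1 =?= c,  tup(2, 2, c) =?= P.
Bind Y1 := c; no other remaining equation mentions Y1. Substituting into the earlier binding gives X1 := plus(tup(3, c, c), op(2, c)).
Bind P := tup(2, 2, c). Substituting into the earlier binding gives X2 := plus(3, tup(2, 2, c)).
MGU = { Q -> c, X1 -> plus(tup(3, c, c), op(2, c)), X2 -> plus(3, tup(2, 2, c)), T -> c, Y2 -> c, Y1 -> c, P -> tup(2, 2, c) }, so X1 -> plus(tup(3, c, c), op(2, c)).

plus(tup(3, c, c), op(2, c))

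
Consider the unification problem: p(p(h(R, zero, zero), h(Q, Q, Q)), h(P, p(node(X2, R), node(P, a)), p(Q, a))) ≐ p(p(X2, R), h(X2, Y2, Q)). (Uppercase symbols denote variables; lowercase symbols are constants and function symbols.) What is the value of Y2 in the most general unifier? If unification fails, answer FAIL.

FAIL

Decompose p/2: p(h(R, zero, zero), h(Q, Q, Q)) ≐ p(X2, R),  h(P, p(node(X2, R), node(P, a)), p(Q, a)) ≐ h(X2, Y2, Q).
Decompose p/2: h(R, zero, zero) ≐ X2,  h(Q, Q, Q) ≐ R.
Bind X2 := h(R, zero, zero); substituting into the one remaining equation that mentions X2 gives: h(P, p(node(h(R, zero, zero), R), node(P, a)), p(Q, a)) ≐ h(h(R, zero, zero), Y2, Q).
Bind R := h(Q, Q, Q); substituting into the remaining equation gives: h(P, p(node(h(h(Q, Q, Q), zero, zero), h(Q, Q, Q)), node(P, a)), p(Q, a)) ≐ h(h(h(Q, Q, Q), zero, zero), Y2, Q). Substituting into the earlier binding gives X2 := h(h(Q, Q, Q), zero, zero).
Decompose h/3: P ≐ h(h(Q, Q, Q), zero, zero),  p(node(h(h(Q, Q, Q), zero, zero), h(Q, Q, Q)), node(P, a)) ≐ Y2,  p(Q, a) ≐ Q.
Bind P := h(h(Q, Q, Q), zero, zero); substituting into the one remaining equation that mentions P gives: p(node(h(h(Q, Q, Q), zero, zero), h(Q, Q, Q)), node(h(h(Q, Q, Q), zero, zero), a)) ≐ Y2.
Bind Y2 := p(node(h(h(Q, Q, Q), zero, zero), h(Q, Q, Q)), node(h(h(Q, Q, Q), zero, zero), a)); no other remaining equation mentions Y2.
Occurs check fails: Q occurs in p(Q, a); the equation Q ≐ p(Q, a) has no finite solution.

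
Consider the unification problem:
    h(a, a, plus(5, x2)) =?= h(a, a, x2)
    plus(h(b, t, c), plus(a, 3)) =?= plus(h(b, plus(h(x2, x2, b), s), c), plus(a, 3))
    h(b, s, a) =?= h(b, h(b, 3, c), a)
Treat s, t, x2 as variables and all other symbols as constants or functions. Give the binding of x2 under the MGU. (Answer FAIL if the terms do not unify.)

Decompose h/3: a =?= a,  a =?= a,  plus(5, x2) =?= x2.
Delete trivial equation a =?= a.
Delete trivial equation a =?= a.
Occurs check fails: x2 occurs in plus(5, x2); the equation x2 =?= plus(5, x2) has no finite solution.

FAIL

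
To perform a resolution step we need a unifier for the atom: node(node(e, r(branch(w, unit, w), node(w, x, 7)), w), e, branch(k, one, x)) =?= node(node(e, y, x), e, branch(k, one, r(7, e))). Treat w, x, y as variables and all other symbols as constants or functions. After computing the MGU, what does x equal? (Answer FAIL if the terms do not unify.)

r(7, e)

Decompose node/3: node(e, r(branch(w, unit, w), node(w, x, 7)), w) =?= node(e, y, x),  e =?= e,  branch(k, one, x) =?= branch(k, one, r(7, e)).
Decompose node/3: e =?= e,  r(branch(w, unit, w), node(w, x, 7)) =?= y,  w =?= x.
Delete trivial equation e =?= e.
Bind y := r(branch(w, unit, w), node(w, x, 7)); no other remaining equation mentions y.
Bind w := x; no other remaining equation mentions w. Substituting into the earlier binding gives y := r(branch(x, unit, x), node(x, x, 7)).
Delete trivial equation e =?= e.
Decompose branch/3: k =?= k,  one =?= one,  x =?= r(7, e).
Delete trivial equation k =?= k.
Delete trivial equation one =?= one.
Bind x := r(7, e). Substituting into the earlier bindings gives y := r(branch(r(7, e), unit, r(7, e)), node(r(7, e), r(7, e), 7)), w := r(7, e).
MGU = { y -> r(branch(r(7, e), unit, r(7, e)), node(r(7, e), r(7, e), 7)), w -> r(7, e), x -> r(7, e) }, so x -> r(7, e).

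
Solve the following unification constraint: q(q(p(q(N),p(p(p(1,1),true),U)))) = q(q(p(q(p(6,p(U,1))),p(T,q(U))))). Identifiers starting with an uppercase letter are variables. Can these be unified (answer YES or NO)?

NO

Decompose q/1: q(p(q(N),p(p(p(1,1),true),U))) = q(p(q(p(6,p(U,1))),p(T,q(U)))).
Decompose q/1: p(q(N),p(p(p(1,1),true),U)) = p(q(p(6,p(U,1))),p(T,q(U))).
Decompose p/2: q(N) = q(p(6,p(U,1))),  p(p(p(1,1),true),U) = p(T,q(U)).
Decompose q/1: N = p(6,p(U,1)).
Bind N := p(6,p(U,1)); no other remaining equation mentions N.
Decompose p/2: p(p(1,1),true) = T,  U = q(U).
Bind T := p(p(1,1),true); no other remaining equation mentions T.
Occurs check fails: U occurs in q(U); the equation U = q(U) has no finite solution.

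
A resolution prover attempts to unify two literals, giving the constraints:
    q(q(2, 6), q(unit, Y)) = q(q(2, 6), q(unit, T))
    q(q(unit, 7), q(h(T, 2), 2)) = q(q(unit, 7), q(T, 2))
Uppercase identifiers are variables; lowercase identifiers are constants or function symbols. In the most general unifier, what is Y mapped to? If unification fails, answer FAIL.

Decompose q/2: q(2, 6) = q(2, 6),  q(unit, Y) = q(unit, T).
Delete trivial equation q(2, 6) = q(2, 6).
Decompose q/2: unit = unit,  Y = T.
Delete trivial equation unit = unit.
Bind Y := T; no other remaining equation mentions Y.
Decompose q/2: q(unit, 7) = q(unit, 7),  q(h(T, 2), 2) = q(T, 2).
Delete trivial equation q(unit, 7) = q(unit, 7).
Decompose q/2: h(T, 2) = T,  2 = 2.
Occurs check fails: T occurs in h(T, 2); the equation T = h(T, 2) has no finite solution.

FAIL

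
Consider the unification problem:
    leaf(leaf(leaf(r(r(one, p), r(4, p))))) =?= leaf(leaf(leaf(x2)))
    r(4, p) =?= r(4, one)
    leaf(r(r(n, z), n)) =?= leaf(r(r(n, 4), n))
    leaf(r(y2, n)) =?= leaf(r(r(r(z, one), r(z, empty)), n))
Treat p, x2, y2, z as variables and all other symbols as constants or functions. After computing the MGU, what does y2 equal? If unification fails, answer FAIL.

Decompose leaf/1: leaf(leaf(r(r(one, p), r(4, p)))) =?= leaf(leaf(x2)).
Decompose leaf/1: leaf(r(r(one, p), r(4, p))) =?= leaf(x2).
Decompose leaf/1: r(r(one, p), r(4, p)) =?= x2.
Bind x2 := r(r(one, p), r(4, p)); no other remaining equation mentions x2.
Decompose r/2: 4 =?= 4,  p =?= one.
Delete trivial equation 4 =?= 4.
Bind p := one; no other remaining equation mentions p. Substituting into the earlier binding gives x2 := r(r(one, one), r(4, one)).
Decompose leaf/1: r(r(n, z), n) =?= r(r(n, 4), n).
Decompose r/2: r(n, z) =?= r(n, 4),  n =?= n.
Decompose r/2: n =?= n,  z =?= 4.
Delete trivial equation n =?= n.
Bind z := 4; substituting into the one remaining equation that mentions z gives: leaf(r(y2, n)) =?= leaf(r(r(r(4, one), r(4, empty)), n)).
Delete trivial equation n =?= n.
Decompose leaf/1: r(y2, n) =?= r(r(r(4, one), r(4, empty)), n).
Decompose r/2: y2 =?= r(r(4, one), r(4, empty)),  n =?= n.
Bind y2 := r(r(4, one), r(4, empty)); no other remaining equation mentions y2.
Delete trivial equation n =?= n.
MGU = { x2 -> r(r(one, one), r(4, one)), p -> one, z -> 4, y2 -> r(r(4, one), r(4, empty)) }, so y2 -> r(r(4, one), r(4, empty)).

r(r(4, one), r(4, empty))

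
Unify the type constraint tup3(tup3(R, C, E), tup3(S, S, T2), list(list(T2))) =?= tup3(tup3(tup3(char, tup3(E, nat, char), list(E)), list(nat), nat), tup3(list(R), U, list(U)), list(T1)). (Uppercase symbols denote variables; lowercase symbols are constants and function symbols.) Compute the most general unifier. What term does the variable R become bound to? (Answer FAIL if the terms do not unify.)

tup3(char, tup3(nat, nat, char), list(nat))

Decompose tup3/3: tup3(R, C, E) =?= tup3(tup3(char, tup3(E, nat, char), list(E)), list(nat), nat),  tup3(S, S, T2) =?= tup3(list(R), U, list(U)),  list(list(T2)) =?= list(T1).
Decompose tup3/3: R =?= tup3(char, tup3(E, nat, char), list(E)),  C =?= list(nat),  E =?= nat.
Bind R := tup3(char, tup3(E, nat, char), list(E)); substituting into the one remaining equation that mentions R gives: tup3(S, S, T2) =?= tup3(list(tup3(char, tup3(E, nat, char), list(E))), U, list(U)).
Bind C := list(nat); no other remaining equation mentions C.
Bind E := nat; substituting into the one remaining equation that mentions E gives: tup3(S, S, T2) =?= tup3(list(tup3(char, tup3(nat, nat, char), list(nat))), U, list(U)). Substituting into the earlier binding gives R := tup3(char, tup3(nat, nat, char), list(nat)).
Decompose tup3/3: S =?= list(tup3(char, tup3(nat, nat, char), list(nat))),  S =?= U,  T2 =?= list(U).
Bind S := list(tup3(char, tup3(nat, nat, char), list(nat))); substituting into the one remaining equation that mentions S gives: list(tup3(char, tup3(nat, nat, char), list(nat))) =?= U.
Bind U := list(tup3(char, tup3(nat, nat, char), list(nat))); substituting into the one remaining equation that mentions U gives: T2 =?= list(list(tup3(char, tup3(nat, nat, char), list(nat)))).
Bind T2 := list(list(tup3(char, tup3(nat, nat, char), list(nat)))); substituting into the remaining equation gives: list(list(list(list(tup3(char, tup3(nat, nat, char), list(nat)))))) =?= list(T1).
Decompose list/1: list(list(list(tup3(char, tup3(nat, nat, char), list(nat))))) =?= T1.
Bind T1 := list(list(list(tup3(char, tup3(nat, nat, char), list(nat))))).
MGU = { R := tup3(char, tup3(nat, nat, char), list(nat)), C := list(nat), E := nat, S := list(tup3(char, tup3(nat, nat, char), list(nat))), U := list(tup3(char, tup3(nat, nat, char), list(nat))), T2 := list(list(tup3(char, tup3(nat, nat, char), list(nat)))), T1 := list(list(list(tup3(char, tup3(nat, nat, char), list(nat))))) }, so R := tup3(char, tup3(nat, nat, char), list(nat)).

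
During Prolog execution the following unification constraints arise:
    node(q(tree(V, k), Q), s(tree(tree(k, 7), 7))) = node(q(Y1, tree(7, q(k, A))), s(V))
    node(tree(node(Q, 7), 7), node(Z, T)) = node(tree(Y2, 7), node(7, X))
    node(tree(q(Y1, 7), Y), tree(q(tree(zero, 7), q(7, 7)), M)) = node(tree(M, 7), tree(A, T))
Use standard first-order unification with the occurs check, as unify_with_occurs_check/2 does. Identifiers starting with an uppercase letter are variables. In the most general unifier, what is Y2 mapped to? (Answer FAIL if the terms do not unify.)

Decompose node/2: q(tree(V, k), Q) = q(Y1, tree(7, q(k, A))),  s(tree(tree(k, 7), 7)) = s(V).
Decompose q/2: tree(V, k) = Y1,  Q = tree(7, q(k, A)).
Bind Y1 := tree(V, k); substituting into the one remaining equation that mentions Y1 gives: node(tree(q(tree(V, k), 7), Y), tree(q(tree(zero, 7), q(7, 7)), M)) = node(tree(M, 7), tree(A, T)).
Bind Q := tree(7, q(k, A)); substituting into the one remaining equation that mentions Q gives: node(tree(node(tree(7, q(k, A)), 7), 7), node(Z, T)) = node(tree(Y2, 7), node(7, X)).
Decompose s/1: tree(tree(k, 7), 7) = V.
Bind V := tree(tree(k, 7), 7); substituting into the one remaining equation that mentions V gives: node(tree(q(tree(tree(tree(k, 7), 7), k), 7), Y), tree(q(tree(zero, 7), q(7, 7)), M)) = node(tree(M, 7), tree(A, T)). Substituting into the earlier binding gives Y1 := tree(tree(tree(k, 7), 7), k).
Decompose node/2: tree(node(tree(7, q(k, A)), 7), 7) = tree(Y2, 7),  node(Z, T) = node(7, X).
Decompose tree/2: node(tree(7, q(k, A)), 7) = Y2,  7 = 7.
Bind Y2 := node(tree(7, q(k, A)), 7); no other remaining equation mentions Y2.
Delete trivial equation 7 = 7.
Decompose node/2: Z = 7,  T = X.
Bind Z := 7; no other remaining equation mentions Z.
Bind T := X; substituting into the remaining equation gives: node(tree(q(tree(tree(tree(k, 7), 7), k), 7), Y), tree(q(tree(zero, 7), q(7, 7)), M)) = node(tree(M, 7), tree(A, X)).
Decompose node/2: tree(q(tree(tree(tree(k, 7), 7), k), 7), Y) = tree(M, 7),  tree(q(tree(zero, 7), q(7, 7)), M) = tree(A, X).
Decompose tree/2: q(tree(tree(tree(k, 7), 7), k), 7) = M,  Y = 7.
Bind M := q(tree(tree(tree(k, 7), 7), k), 7); substituting into the one remaining equation that mentions M gives: tree(q(tree(zero, 7), q(7, 7)), q(tree(tree(tree(k, 7), 7), k), 7)) = tree(A, X).
Bind Y := 7; no other remaining equation mentions Y.
Decompose tree/2: q(tree(zero, 7), q(7, 7)) = A,  q(tree(tree(tree(k, 7), 7), k), 7) = X.
Bind A := q(tree(zero, 7), q(7, 7)); no other remaining equation mentions A. Substituting into the earlier bindings gives Q := tree(7, q(k, q(tree(zero, 7), q(7, 7)))), Y2 := node(tree(7, q(k, q(tree(zero, 7), q(7, 7)))), 7).
Bind X := q(tree(tree(tree(k, 7), 7), k), 7). Substituting into the earlier binding gives T := q(tree(tree(tree(k, 7), 7), k), 7).
MGU = { Y1 ↦ tree(tree(tree(k, 7), 7), k), Q ↦ tree(7, q(k, q(tree(zero, 7), q(7, 7)))), V ↦ tree(tree(k, 7), 7), Y2 ↦ node(tree(7, q(k, q(tree(zero, 7), q(7, 7)))), 7), Z ↦ 7, T ↦ q(tree(tree(tree(k, 7), 7), k), 7), M ↦ q(tree(tree(tree(k, 7), 7), k), 7), Y ↦ 7, A ↦ q(tree(zero, 7), q(7, 7)), X ↦ q(tree(tree(tree(k, 7), 7), k), 7) }, so Y2 ↦ node(tree(7, q(k, q(tree(zero, 7), q(7, 7)))), 7).

node(tree(7, q(k, q(tree(zero, 7), q(7, 7)))), 7)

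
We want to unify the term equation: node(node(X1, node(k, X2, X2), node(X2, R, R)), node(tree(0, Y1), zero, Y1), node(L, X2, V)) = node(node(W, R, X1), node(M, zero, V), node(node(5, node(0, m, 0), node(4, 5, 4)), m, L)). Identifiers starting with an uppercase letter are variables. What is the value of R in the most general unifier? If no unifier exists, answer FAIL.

Decompose node/3: node(X1, node(k, X2, X2), node(X2, R, R)) = node(W, R, X1),  node(tree(0, Y1), zero, Y1) = node(M, zero, V),  node(L, X2, V) = node(node(5, node(0, m, 0), node(4, 5, 4)), m, L).
Decompose node/3: X1 = W,  node(k, X2, X2) = R,  node(X2, R, R) = X1.
Bind X1 := W; substituting into the one remaining equation that mentions X1 gives: node(X2, R, R) = W.
Bind R := node(k, X2, X2); substituting into the one remaining equation that mentions R gives: node(X2, node(k, X2, X2), node(k, X2, X2)) = W.
Bind W := node(X2, node(k, X2, X2), node(k, X2, X2)); no other remaining equation mentions W. Substituting into the earlier binding gives X1 := node(X2, node(k, X2, X2), node(k, X2, X2)).
Decompose node/3: tree(0, Y1) = M,  zero = zero,  Y1 = V.
Bind M := tree(0, Y1); no other remaining equation mentions M.
Delete trivial equation zero = zero.
Bind Y1 := V; no other remaining equation mentions Y1. Substituting into the earlier binding gives M := tree(0, V).
Decompose node/3: L = node(5, node(0, m, 0), node(4, 5, 4)),  X2 = m,  V = L.
Bind L := node(5, node(0, m, 0), node(4, 5, 4)); substituting into the one remaining equation that mentions L gives: V = node(5, node(0, m, 0), node(4, 5, 4)).
Bind X2 := m; no other remaining equation mentions X2. Substituting into the earlier bindings gives X1 := node(m, node(k, m, m), node(k, m, m)), R := node(k, m, m), W := node(m, node(k, m, m), node(k, m, m)).
Bind V := node(5, node(0, m, 0), node(4, 5, 4)). Substituting into the earlier bindings gives M := tree(0, node(5, node(0, m, 0), node(4, 5, 4))), Y1 := node(5, node(0, m, 0), node(4, 5, 4)).
MGU = { X1 -> node(m, node(k, m, m), node(k, m, m)), R -> node(k, m, m), W -> node(m, node(k, m, m), node(k, m, m)), M -> tree(0, node(5, node(0, m, 0), node(4, 5, 4))), Y1 -> node(5, node(0, m, 0), node(4, 5, 4)), L -> node(5, node(0, m, 0), node(4, 5, 4)), X2 -> m, V -> node(5, node(0, m, 0), node(4, 5, 4)) }, so R -> node(k, m, m).

node(k, m, m)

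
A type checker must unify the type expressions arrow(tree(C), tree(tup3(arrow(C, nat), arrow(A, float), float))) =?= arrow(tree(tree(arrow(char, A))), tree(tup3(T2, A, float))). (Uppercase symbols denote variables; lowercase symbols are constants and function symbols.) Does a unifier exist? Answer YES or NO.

NO

Decompose arrow/2: tree(C) =?= tree(tree(arrow(char, A))),  tree(tup3(arrow(C, nat), arrow(A, float), float)) =?= tree(tup3(T2, A, float)).
Decompose tree/1: C =?= tree(arrow(char, A)).
Bind C := tree(arrow(char, A)); substituting into the remaining equation gives: tree(tup3(arrow(tree(arrow(char, A)), nat), arrow(A, float), float)) =?= tree(tup3(T2, A, float)).
Decompose tree/1: tup3(arrow(tree(arrow(char, A)), nat), arrow(A, float), float) =?= tup3(T2, A, float).
Decompose tup3/3: arrow(tree(arrow(char, A)), nat) =?= T2,  arrow(A, float) =?= A,  float =?= float.
Bind T2 := arrow(tree(arrow(char, A)), nat); no other remaining equation mentions T2.
Occurs check fails: A occurs in arrow(A, float); the equation A =?= arrow(A, float) has no finite solution.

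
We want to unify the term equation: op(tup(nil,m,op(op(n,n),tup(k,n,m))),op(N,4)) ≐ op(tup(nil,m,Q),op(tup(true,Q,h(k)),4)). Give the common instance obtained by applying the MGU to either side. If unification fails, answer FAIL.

Decompose op/2: tup(nil,m,op(op(n,n),tup(k,n,m))) ≐ tup(nil,m,Q),  op(N,4) ≐ op(tup(true,Q,h(k)),4).
Decompose tup/3: nil ≐ nil,  m ≐ m,  op(op(n,n),tup(k,n,m)) ≐ Q.
Delete trivial equation nil ≐ nil.
Delete trivial equation m ≐ m.
Bind Q := op(op(n,n),tup(k,n,m)); substituting into the remaining equation gives: op(N,4) ≐ op(tup(true,op(op(n,n),tup(k,n,m)),h(k)),4).
Decompose op/2: N ≐ tup(true,op(op(n,n),tup(k,n,m)),h(k)),  4 ≐ 4.
Bind N := tup(true,op(op(n,n),tup(k,n,m)),h(k)); no other remaining equation mentions N.
Delete trivial equation 4 ≐ 4.
Applying the MGU to either side gives op(tup(nil,m,op(op(n,n),tup(k,n,m))),op(tup(true,op(op(n,n),tup(k,n,m)),h(k)),4)).

op(tup(nil,m,op(op(n,n),tup(k,n,m))),op(tup(true,op(op(n,n),tup(k,n,m)),h(k)),4))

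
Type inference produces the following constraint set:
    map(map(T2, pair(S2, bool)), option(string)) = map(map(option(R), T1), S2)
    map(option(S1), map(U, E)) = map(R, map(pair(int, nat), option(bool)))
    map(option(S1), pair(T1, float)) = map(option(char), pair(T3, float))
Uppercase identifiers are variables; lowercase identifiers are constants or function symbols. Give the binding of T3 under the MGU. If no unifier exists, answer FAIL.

pair(option(string), bool)

Decompose map/2: map(T2, pair(S2, bool)) = map(option(R), T1),  option(string) = S2.
Decompose map/2: T2 = option(R),  pair(S2, bool) = T1.
Bind T2 := option(R); no other remaining equation mentions T2.
Bind T1 := pair(S2, bool); substituting into the one remaining equation that mentions T1 gives: map(option(S1), pair(pair(S2, bool), float)) = map(option(char), pair(T3, float)).
Bind S2 := option(string); substituting into the one remaining equation that mentions S2 gives: map(option(S1), pair(pair(option(string), bool), float)) = map(option(char), pair(T3, float)). Substituting into the earlier binding gives T1 := pair(option(string), bool).
Decompose map/2: option(S1) = R,  map(U, E) = map(pair(int, nat), option(bool)).
Bind R := option(S1); no other remaining equation mentions R. Substituting into the earlier binding gives T2 := option(option(S1)).
Decompose map/2: U = pair(int, nat),  E = option(bool).
Bind U := pair(int, nat); no other remaining equation mentions U.
Bind E := option(bool); no other remaining equation mentions E.
Decompose map/2: option(S1) = option(char),  pair(pair(option(string), bool), float) = pair(T3, float).
Decompose option/1: S1 = char.
Bind S1 := char; no other remaining equation mentions S1. Substituting into the earlier bindings gives T2 := option(option(char)), R := option(char).
Decompose pair/2: pair(option(string), bool) = T3,  float = float.
Bind T3 := pair(option(string), bool); no other remaining equation mentions T3.
Delete trivial equation float = float.
MGU = { T2 -> option(option(char)), T1 -> pair(option(string), bool), S2 -> option(string), R -> option(char), U -> pair(int, nat), E -> option(bool), S1 -> char, T3 -> pair(option(string), bool) }, so T3 -> pair(option(string), bool).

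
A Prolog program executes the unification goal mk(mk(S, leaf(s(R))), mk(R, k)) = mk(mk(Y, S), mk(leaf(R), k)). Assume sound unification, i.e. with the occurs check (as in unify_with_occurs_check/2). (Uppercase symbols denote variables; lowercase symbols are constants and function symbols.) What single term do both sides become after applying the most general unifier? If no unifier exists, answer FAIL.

FAIL

Decompose mk/2: mk(S, leaf(s(R))) = mk(Y, S),  mk(R, k) = mk(leaf(R), k).
Decompose mk/2: S = Y,  leaf(s(R)) = S.
Bind S := Y; substituting into the one remaining equation that mentions S gives: leaf(s(R)) = Y.
Bind Y := leaf(s(R)); no other remaining equation mentions Y. Substituting into the earlier binding gives S := leaf(s(R)).
Decompose mk/2: R = leaf(R),  k = k.
Occurs check fails: R occurs in leaf(R); the equation R = leaf(R) has no finite solution.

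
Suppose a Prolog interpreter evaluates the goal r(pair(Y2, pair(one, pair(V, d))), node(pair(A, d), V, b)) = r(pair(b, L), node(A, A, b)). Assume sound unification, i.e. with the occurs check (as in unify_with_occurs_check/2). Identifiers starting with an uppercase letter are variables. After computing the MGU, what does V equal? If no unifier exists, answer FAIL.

Decompose r/2: pair(Y2, pair(one, pair(V, d))) = pair(b, L),  node(pair(A, d), V, b) = node(A, A, b).
Decompose pair/2: Y2 = b,  pair(one, pair(V, d)) = L.
Bind Y2 := b; no other remaining equation mentions Y2.
Bind L := pair(one, pair(V, d)); no other remaining equation mentions L.
Decompose node/3: pair(A, d) = A,  V = A,  b = b.
Occurs check fails: A occurs in pair(A, d); the equation A = pair(A, d) has no finite solution.

FAIL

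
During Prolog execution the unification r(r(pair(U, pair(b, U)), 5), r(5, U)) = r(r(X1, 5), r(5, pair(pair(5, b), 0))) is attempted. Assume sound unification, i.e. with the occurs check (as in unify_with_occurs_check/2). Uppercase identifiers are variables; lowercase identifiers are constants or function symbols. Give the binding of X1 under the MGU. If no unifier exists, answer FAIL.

Decompose r/2: r(pair(U, pair(b, U)), 5) = r(X1, 5),  r(5, U) = r(5, pair(pair(5, b), 0)).
Decompose r/2: pair(U, pair(b, U)) = X1,  5 = 5.
Bind X1 := pair(U, pair(b, U)); no other remaining equation mentions X1.
Delete trivial equation 5 = 5.
Decompose r/2: 5 = 5,  U = pair(pair(5, b), 0).
Delete trivial equation 5 = 5.
Bind U := pair(pair(5, b), 0). Substituting into the earlier binding gives X1 := pair(pair(pair(5, b), 0), pair(b, pair(pair(5, b), 0))).
MGU = { X1 = pair(pair(pair(5, b), 0), pair(b, pair(pair(5, b), 0))), U = pair(pair(5, b), 0) }, so X1 = pair(pair(pair(5, b), 0), pair(b, pair(pair(5, b), 0))).

pair(pair(pair(5, b), 0), pair(b, pair(pair(5, b), 0)))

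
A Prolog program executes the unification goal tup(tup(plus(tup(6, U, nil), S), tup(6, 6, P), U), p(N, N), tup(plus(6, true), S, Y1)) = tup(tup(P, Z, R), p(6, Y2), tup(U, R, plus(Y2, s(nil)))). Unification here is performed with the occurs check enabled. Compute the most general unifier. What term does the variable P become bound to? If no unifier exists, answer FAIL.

plus(tup(6, plus(6, true), nil), plus(6, true))

Decompose tup/3: tup(plus(tup(6, U, nil), S), tup(6, 6, P), U) = tup(P, Z, R),  p(N, N) = p(6, Y2),  tup(plus(6, true), S, Y1) = tup(U, R, plus(Y2, s(nil))).
Decompose tup/3: plus(tup(6, U, nil), S) = P,  tup(6, 6, P) = Z,  U = R.
Bind P := plus(tup(6, U, nil), S); substituting into the one remaining equation that mentions P gives: tup(6, 6, plus(tup(6, U, nil), S)) = Z.
Bind Z := tup(6, 6, plus(tup(6, U, nil), S)); no other remaining equation mentions Z.
Bind U := R; substituting into the one remaining equation that mentions U gives: tup(plus(6, true), S, Y1) = tup(R, R, plus(Y2, s(nil))). Substituting into the earlier bindings gives P := plus(tup(6, R, nil), S), Z := tup(6, 6, plus(tup(6, R, nil), S)).
Decompose p/2: N = 6,  N = Y2.
Bind N := 6; substituting into the one remaining equation that mentions N gives: 6 = Y2.
Bind Y2 := 6; substituting into the remaining equation gives: tup(plus(6, true), S, Y1) = tup(R, R, plus(6, s(nil))).
Decompose tup/3: plus(6, true) = R,  S = R,  Y1 = plus(6, s(nil)).
Bind R := plus(6, true); substituting into the one remaining equation that mentions R gives: S = plus(6, true). Substituting into the earlier bindings gives P := plus(tup(6, plus(6, true), nil), S), Z := tup(6, 6, plus(tup(6, plus(6, true), nil), S)), U := plus(6, true).
Bind S := plus(6, true); no other remaining equation mentions S. Substituting into the earlier bindings gives P := plus(tup(6, plus(6, true), nil), plus(6, true)), Z := tup(6, 6, plus(tup(6, plus(6, true), nil), plus(6, true))).
Bind Y1 := plus(6, s(nil)).
MGU = { P ↦ plus(tup(6, plus(6, true), nil), plus(6, true)), Z ↦ tup(6, 6, plus(tup(6, plus(6, true), nil), plus(6, true))), U ↦ plus(6, true), N ↦ 6, Y2 ↦ 6, R ↦ plus(6, true), S ↦ plus(6, true), Y1 ↦ plus(6, s(nil)) }, so P ↦ plus(tup(6, plus(6, true), nil), plus(6, true)).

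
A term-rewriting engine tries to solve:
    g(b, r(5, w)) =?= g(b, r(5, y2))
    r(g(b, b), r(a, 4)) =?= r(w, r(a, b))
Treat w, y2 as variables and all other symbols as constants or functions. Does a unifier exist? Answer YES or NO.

NO

Decompose g/2: b =?= b,  r(5, w) =?= r(5, y2).
Delete trivial equation b =?= b.
Decompose r/2: 5 =?= 5,  w =?= y2.
Delete trivial equation 5 =?= 5.
Bind w := y2; substituting into the remaining equation gives: r(g(b, b), r(a, 4)) =?= r(y2, r(a, b)).
Decompose r/2: g(b, b) =?= y2,  r(a, 4) =?= r(a, b).
Bind y2 := g(b, b); no other remaining equation mentions y2. Substituting into the earlier binding gives w := g(b, b).
Decompose r/2: a =?= a,  4 =?= b.
Delete trivial equation a =?= a.
Clash: constants 4 and b differ; no unifier exists.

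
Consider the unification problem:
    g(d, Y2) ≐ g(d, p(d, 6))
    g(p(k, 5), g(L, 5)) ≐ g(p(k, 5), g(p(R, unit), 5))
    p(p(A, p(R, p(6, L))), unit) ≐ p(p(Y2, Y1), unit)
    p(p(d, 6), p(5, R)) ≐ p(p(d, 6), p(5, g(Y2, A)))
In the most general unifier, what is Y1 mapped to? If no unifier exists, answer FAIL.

Decompose g/2: d ≐ d,  Y2 ≐ p(d, 6).
Delete trivial equation d ≐ d.
Bind Y2 := p(d, 6); substituting into the 2 remaining equations that mention Y2 gives: p(p(A, p(R, p(6, L))), unit) ≐ p(p(p(d, 6), Y1), unit),  p(p(d, 6), p(5, R)) ≐ p(p(d, 6), p(5, g(p(d, 6), A))).
Decompose g/2: p(k, 5) ≐ p(k, 5),  g(L, 5) ≐ g(p(R, unit), 5).
Delete trivial equation p(k, 5) ≐ p(k, 5).
Decompose g/2: L ≐ p(R, unit),  5 ≐ 5.
Bind L := p(R, unit); substituting into the one remaining equation that mentions L gives: p(p(A, p(R, p(6, p(R, unit)))), unit) ≐ p(p(p(d, 6), Y1), unit).
Delete trivial equation 5 ≐ 5.
Decompose p/2: p(A, p(R, p(6, p(R, unit)))) ≐ p(p(d, 6), Y1),  unit ≐ unit.
Decompose p/2: A ≐ p(d, 6),  p(R, p(6, p(R, unit))) ≐ Y1.
Bind A := p(d, 6); substituting into the one remaining equation that mentions A gives: p(p(d, 6), p(5, R)) ≐ p(p(d, 6), p(5, g(p(d, 6), p(d, 6)))).
Bind Y1 := p(R, p(6, p(R, unit))); no other remaining equation mentions Y1.
Delete trivial equation unit ≐ unit.
Decompose p/2: p(d, 6) ≐ p(d, 6),  p(5, R) ≐ p(5, g(p(d, 6), p(d, 6))).
Delete trivial equation p(d, 6) ≐ p(d, 6).
Decompose p/2: 5 ≐ 5,  R ≐ g(p(d, 6), p(d, 6)).
Delete trivial equation 5 ≐ 5.
Bind R := g(p(d, 6), p(d, 6)). Substituting into the earlier bindings gives L := p(g(p(d, 6), p(d, 6)), unit), Y1 := p(g(p(d, 6), p(d, 6)), p(6, p(g(p(d, 6), p(d, 6)), unit))).
MGU = { Y2 -> p(d, 6), L -> p(g(p(d, 6), p(d, 6)), unit), A -> p(d, 6), Y1 -> p(g(p(d, 6), p(d, 6)), p(6, p(g(p(d, 6), p(d, 6)), unit))), R -> g(p(d, 6), p(d, 6)) }, so Y1 -> p(g(p(d, 6), p(d, 6)), p(6, p(g(p(d, 6), p(d, 6)), unit))).

p(g(p(d, 6), p(d, 6)), p(6, p(g(p(d, 6), p(d, 6)), unit)))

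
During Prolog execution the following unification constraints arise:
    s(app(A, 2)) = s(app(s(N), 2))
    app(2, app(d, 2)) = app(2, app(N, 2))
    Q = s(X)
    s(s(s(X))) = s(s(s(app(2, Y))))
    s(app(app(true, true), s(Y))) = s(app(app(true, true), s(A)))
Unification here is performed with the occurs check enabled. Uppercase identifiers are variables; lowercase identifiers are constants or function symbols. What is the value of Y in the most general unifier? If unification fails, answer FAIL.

Decompose s/1: app(A, 2) = app(s(N), 2).
Decompose app/2: A = s(N),  2 = 2.
Bind A := s(N); substituting into the one remaining equation that mentions A gives: s(app(app(true, true), s(Y))) = s(app(app(true, true), s(s(N)))).
Delete trivial equation 2 = 2.
Decompose app/2: 2 = 2,  app(d, 2) = app(N, 2).
Delete trivial equation 2 = 2.
Decompose app/2: d = N,  2 = 2.
Bind N := d; substituting into the one remaining equation that mentions N gives: s(app(app(true, true), s(Y))) = s(app(app(true, true), s(s(d)))). Substituting into the earlier binding gives A := s(d).
Delete trivial equation 2 = 2.
Bind Q := s(X); no other remaining equation mentions Q.
Decompose s/1: s(s(X)) = s(s(app(2, Y))).
Decompose s/1: s(X) = s(app(2, Y)).
Decompose s/1: X = app(2, Y).
Bind X := app(2, Y); no other remaining equation mentions X. Substituting into the earlier binding gives Q := s(app(2, Y)).
Decompose s/1: app(app(true, true), s(Y)) = app(app(true, true), s(s(d))).
Decompose app/2: app(true, true) = app(true, true),  s(Y) = s(s(d)).
Delete trivial equation app(true, true) = app(true, true).
Decompose s/1: Y = s(d).
Bind Y := s(d). Substituting into the earlier bindings gives Q := s(app(2, s(d))), X := app(2, s(d)).
MGU = { A ↦ s(d), N ↦ d, Q ↦ s(app(2, s(d))), X ↦ app(2, s(d)), Y ↦ s(d) }, so Y ↦ s(d).

s(d)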